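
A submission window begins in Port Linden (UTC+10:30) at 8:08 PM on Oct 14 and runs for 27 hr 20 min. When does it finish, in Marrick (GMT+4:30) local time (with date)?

Marrick is 6:00 behind Port Linden.
After 27 hours 20 minutes it is 11:28 PM (Oct 15) in Port Linden.
Shift by the zone difference: 11:28 PM − 6:00 = 5:28 PM on Oct 15 in Marrick.

5:28 PM on October 15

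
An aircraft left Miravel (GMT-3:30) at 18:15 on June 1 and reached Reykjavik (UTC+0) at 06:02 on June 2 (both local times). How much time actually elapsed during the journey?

8 hours 17 minutes

Reykjavik is 3:30 ahead of Miravel.
Clock-face elapsed time (ignoring zones) is 11 hours 47 minutes.
Actual elapsed = 11 hours 47 minutes − 3:30 = 8 hours 17 minutes.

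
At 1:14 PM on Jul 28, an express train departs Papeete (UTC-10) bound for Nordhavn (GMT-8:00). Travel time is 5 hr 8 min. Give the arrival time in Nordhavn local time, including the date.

8:22 PM on July 28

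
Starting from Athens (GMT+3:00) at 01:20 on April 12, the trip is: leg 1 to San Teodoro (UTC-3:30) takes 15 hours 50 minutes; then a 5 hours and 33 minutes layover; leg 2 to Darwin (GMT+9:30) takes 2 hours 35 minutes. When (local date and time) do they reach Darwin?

07:48 on April 13

Convert departure to UTC: 01:20 − 3:00 = 22:20 UTC on Apr 11.
Add 15 hours and 50 minutes leg 1 → 14:10 UTC (Apr 12).
Add 5 hours 33 minutes layover in San Teodoro → 19:43 UTC.
Add 2 hours 35 minutes leg 2 → 22:18 UTC.
Darwin is UTC+9:30, so local arrival = 22:18 + 9:30 = 07:48 on Apr 13.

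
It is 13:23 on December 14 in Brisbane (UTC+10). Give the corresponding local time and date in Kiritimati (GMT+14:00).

17:23 on December 14

Kiritimati is 4:00 ahead of Brisbane.
Shift by the zone difference: 13:23 + 4:00 = 17:23 on Dec 14 in Kiritimati.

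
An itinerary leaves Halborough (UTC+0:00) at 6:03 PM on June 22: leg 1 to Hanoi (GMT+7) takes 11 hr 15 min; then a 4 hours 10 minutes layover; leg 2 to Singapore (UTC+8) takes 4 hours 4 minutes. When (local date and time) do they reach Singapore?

Halborough is at UTC+0, so departure is already 6:03 PM UTC on Jun 22.
Add 11 hours 15 minutes leg 1 → 5:18 AM UTC (Jun 23).
Add 4 hours and 10 minutes layover in Hanoi → 9:28 AM UTC.
Add 4 hours 4 minutes leg 2 → 1:32 PM UTC.
Singapore is UTC+8:00, so local arrival = 1:32 PM + 8:00 = 9:32 PM on Jun 23.

9:32 PM on June 23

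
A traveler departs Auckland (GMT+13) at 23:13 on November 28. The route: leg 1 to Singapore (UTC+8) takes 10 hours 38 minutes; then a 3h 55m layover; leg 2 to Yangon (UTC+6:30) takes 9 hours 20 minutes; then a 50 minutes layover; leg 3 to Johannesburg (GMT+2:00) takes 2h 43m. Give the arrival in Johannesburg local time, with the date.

15:39 on November 29

Convert departure to UTC: 23:13 − 13:00 = 10:13 UTC on Nov 28.
Add 10 hours 38 minutes leg 1 → 20:51 UTC.
Add 3 hours and 55 minutes layover in Singapore → 00:46 UTC (Nov 29).
Add 9 hours 20 minutes leg 2 → 10:06 UTC.
Add 50 minutes layover in Yangon → 10:56 UTC.
Add 2 hours 43 minutes leg 3 → 13:39 UTC.
Johannesburg is UTC+2:00, so local arrival = 13:39 + 2:00 = 15:39 on Nov 29.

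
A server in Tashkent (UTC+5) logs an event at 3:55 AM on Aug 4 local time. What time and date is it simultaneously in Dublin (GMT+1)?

11:55 PM on August 3

Dublin is 4:00 behind Tashkent.
Shift by the zone difference: 3:55 AM − 4:00 = 11:55 PM on Aug 3 in Dublin.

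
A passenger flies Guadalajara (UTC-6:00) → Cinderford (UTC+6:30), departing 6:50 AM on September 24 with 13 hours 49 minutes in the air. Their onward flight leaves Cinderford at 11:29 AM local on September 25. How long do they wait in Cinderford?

2 hours 20 minutes

Convert departure to UTC: 6:50 AM + 6:00 = 12:50 PM UTC on Sep 24.
Add 13 hours 49 minutes flight time → 2:39 AM UTC (Sep 25).
Cinderford is UTC+6:30, so local arrival = 2:39 AM + 6:30 = 9:09 AM on Sep 25.
Layover = 11:29 AM − 9:09 AM = 2 hours 20 minutes.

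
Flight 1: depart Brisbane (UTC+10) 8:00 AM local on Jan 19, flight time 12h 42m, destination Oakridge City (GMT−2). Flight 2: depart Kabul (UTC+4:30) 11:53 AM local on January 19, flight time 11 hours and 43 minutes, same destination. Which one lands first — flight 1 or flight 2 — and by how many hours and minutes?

the first, by 8 hours 24 minutes

Flight 1 in UTC: 8:00 AM − 10:00 = 10:00 PM on Jan 18.
+12 hours and 42 minutes → arrive 10:42 AM UTC on Jan 19.
Flight 2 in UTC: 11:53 AM − 4:30 = 7:23 AM on Jan 19.
+11 hours 43 minutes → arrive 7:06 PM UTC on Jan 19.
Flight 1 lands earlier by 8 hours 24 minutes.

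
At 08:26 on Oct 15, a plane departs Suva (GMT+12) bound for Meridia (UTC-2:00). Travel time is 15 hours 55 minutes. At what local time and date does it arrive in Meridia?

Convert departure to UTC: 08:26 − 12:00 = 20:26 UTC on Oct 14.
Add 15 hours 55 minutes travel time → 12:21 UTC (Oct 15).
Meridia is UTC−2:00, so local arrival = 12:21 − 2:00 = 10:21 on Oct 15.

10:21 on October 15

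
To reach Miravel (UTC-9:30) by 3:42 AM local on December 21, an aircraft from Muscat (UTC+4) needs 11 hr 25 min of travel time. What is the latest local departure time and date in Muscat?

5:47 AM on December 21

Target arrival in UTC: 3:42 AM + 9:30 = 1:12 PM on Dec 21.
Subtract 11 hours 25 minutes → departure 1:47 AM UTC on Dec 21.
Muscat is UTC+4:00: 1:47 AM + 4:00 = 5:47 AM on Dec 21.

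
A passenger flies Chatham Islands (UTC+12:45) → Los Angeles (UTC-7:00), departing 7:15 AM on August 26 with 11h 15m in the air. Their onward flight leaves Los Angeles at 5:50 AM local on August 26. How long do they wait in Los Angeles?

Convert departure to UTC: 7:15 AM − 12:45 = 6:30 PM UTC on Aug 25.
Add 11 hours and 15 minutes flight time → 5:45 AM UTC (Aug 26).
Los Angeles is UTC−7:00, so local arrival = 5:45 AM − 7:00 = 10:45 PM on Aug 25.
Layover = 5:50 AM − 10:45 PM (+1 day) = 7 hours 5 minutes.

7 hours 5 minutes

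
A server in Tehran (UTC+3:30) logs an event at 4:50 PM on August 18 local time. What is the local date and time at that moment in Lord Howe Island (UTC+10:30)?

11:50 PM on Aug 18

In UTC: 4:50 PM − 3:30 = 1:20 PM on Aug 18.
Lord Howe Island is UTC+10:30: 1:20 PM + 10:30 = 11:50 PM on Aug 18.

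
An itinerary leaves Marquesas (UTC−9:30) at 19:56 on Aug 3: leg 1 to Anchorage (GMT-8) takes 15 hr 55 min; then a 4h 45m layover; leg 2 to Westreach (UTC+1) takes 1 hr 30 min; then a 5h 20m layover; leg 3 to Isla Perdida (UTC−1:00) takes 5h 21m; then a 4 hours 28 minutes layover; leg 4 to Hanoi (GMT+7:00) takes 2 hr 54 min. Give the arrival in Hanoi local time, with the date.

04:39 on Aug 6

Convert departure to UTC: 19:56 + 9:30 = 05:26 UTC on Aug 4.
Add 15 hours and 55 minutes leg 1 → 21:21 UTC.
Add 4 hours and 45 minutes layover in Anchorage → 02:06 UTC (Aug 5).
Add 1 hour 30 minutes leg 2 → 03:36 UTC.
Add 5 hours 20 minutes layover in Westreach → 08:56 UTC.
Add 5 hours and 21 minutes leg 3 → 14:17 UTC.
Add 4 hours 28 minutes layover in Isla Perdida → 18:45 UTC.
Add 2 hours 54 minutes leg 4 → 21:39 UTC.
Hanoi is UTC+7:00, so local arrival = 21:39 + 7:00 = 04:39 on Aug 6.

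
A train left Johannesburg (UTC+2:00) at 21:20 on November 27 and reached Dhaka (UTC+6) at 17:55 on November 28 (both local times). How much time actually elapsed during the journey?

16 hours 35 minutes

Departure in UTC: 21:20 − 2:00 = 19:20 on Nov 27.
Arrival in UTC: 17:55 − 6:00 = 11:55 on Nov 28.
Elapsed = 11:55 − 19:20 (+1 day) = 16 hours 35 minutes.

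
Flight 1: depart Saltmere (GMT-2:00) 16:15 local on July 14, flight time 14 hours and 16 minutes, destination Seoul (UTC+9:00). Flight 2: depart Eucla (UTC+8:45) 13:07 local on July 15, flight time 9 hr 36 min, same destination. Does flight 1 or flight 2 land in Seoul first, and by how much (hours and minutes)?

the first, by 5 hours 27 minutes

Flight 1 in UTC: 16:15 + 2:00 = 18:15 on Jul 14.
+14 hours 16 minutes → arrive 08:31 UTC on Jul 15.
Flight 2 in UTC: 13:07 − 8:45 = 04:22 on Jul 15.
+9 hours and 36 minutes → arrive 13:58 UTC on Jul 15.
Flight 1 lands earlier by 5 hours 27 minutes.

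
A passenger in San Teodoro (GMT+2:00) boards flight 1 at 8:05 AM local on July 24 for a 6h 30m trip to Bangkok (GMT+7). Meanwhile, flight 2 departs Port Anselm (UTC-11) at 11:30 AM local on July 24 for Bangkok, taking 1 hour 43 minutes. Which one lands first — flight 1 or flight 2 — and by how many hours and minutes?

Flight 1 in UTC: 8:05 AM − 2:00 = 6:05 AM on Jul 24.
+6 hours and 30 minutes → arrive 12:35 PM UTC on Jul 24.
Flight 2 in UTC: 11:30 AM + 11:00 = 10:30 PM on Jul 24.
+1 hour 43 minutes → arrive 12:13 AM UTC on Jul 25.
Flight 1 lands earlier by 11 hours 38 minutes.

the first, by 11 hours 38 minutes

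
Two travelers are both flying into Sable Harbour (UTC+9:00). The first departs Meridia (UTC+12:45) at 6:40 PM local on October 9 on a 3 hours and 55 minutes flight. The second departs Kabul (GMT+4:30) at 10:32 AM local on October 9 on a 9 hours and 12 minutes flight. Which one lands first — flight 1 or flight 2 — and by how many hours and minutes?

the first, by 5 hours 24 minutes

Flight 1 in UTC: 6:40 PM − 12:45 = 5:55 AM on Oct 9.
+3 hours and 55 minutes → arrive 9:50 AM UTC on Oct 9.
Flight 2 in UTC: 10:32 AM − 4:30 = 6:02 AM on Oct 9.
+9 hours 12 minutes → arrive 3:14 PM UTC on Oct 9.
Flight 1 lands earlier by 5 hours 24 minutes.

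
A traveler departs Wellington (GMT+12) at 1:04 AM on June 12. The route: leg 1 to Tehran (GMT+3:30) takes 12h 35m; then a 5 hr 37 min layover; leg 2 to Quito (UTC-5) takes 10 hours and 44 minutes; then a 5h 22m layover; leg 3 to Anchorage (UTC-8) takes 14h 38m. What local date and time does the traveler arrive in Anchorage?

6:00 AM on June 13

Convert departure to UTC: 1:04 AM − 12:00 = 1:04 PM UTC on Jun 11.
Add 12 hours 35 minutes leg 1 → 1:39 AM UTC (Jun 12).
Add 5 hours 37 minutes layover in Tehran → 7:16 AM UTC.
Add 10 hours 44 minutes leg 2 → 6:00 PM UTC.
Add 5 hours 22 minutes layover in Quito → 11:22 PM UTC.
Add 14 hours and 38 minutes leg 3 → 2:00 PM UTC (Jun 13).
Anchorage is UTC−8:00, so local arrival = 2:00 PM − 8:00 = 6:00 AM on Jun 13.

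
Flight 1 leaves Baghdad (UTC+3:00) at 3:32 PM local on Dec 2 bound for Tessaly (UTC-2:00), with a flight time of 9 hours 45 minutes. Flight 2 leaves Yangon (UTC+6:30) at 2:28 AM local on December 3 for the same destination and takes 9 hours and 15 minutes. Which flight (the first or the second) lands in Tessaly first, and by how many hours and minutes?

the first, by 6 hours 56 minutes

Flight 1 in UTC: 3:32 PM − 3:00 = 12:32 PM on Dec 2.
+9 hours and 45 minutes → arrive 10:17 PM UTC on Dec 2.
Flight 2 in UTC: 2:28 AM − 6:30 = 7:58 PM on Dec 2.
+9 hours 15 minutes → arrive 5:13 AM UTC on Dec 3.
Flight 1 lands earlier by 6 hours 56 minutes.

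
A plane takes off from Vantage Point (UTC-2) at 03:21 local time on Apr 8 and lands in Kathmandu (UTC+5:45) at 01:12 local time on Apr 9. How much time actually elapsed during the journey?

Departure in UTC: 03:21 + 2:00 = 05:21 on Apr 8.
Arrival in UTC: 01:12 − 5:45 = 19:27 on Apr 8.
Elapsed = 19:27 − 05:21 = 14 hours 6 minutes.

14 hours 6 minutes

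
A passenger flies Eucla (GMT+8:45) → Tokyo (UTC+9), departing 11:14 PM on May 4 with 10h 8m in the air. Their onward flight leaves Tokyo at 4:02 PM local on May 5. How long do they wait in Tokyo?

6 hours 25 minutes

Convert departure to UTC: 11:14 PM − 8:45 = 2:29 PM UTC on May 4.
Add 10 hours and 8 minutes flight time → 12:37 AM UTC (May 5).
Tokyo is UTC+9:00, so local arrival = 12:37 AM + 9:00 = 9:37 AM on May 5.
Layover = 4:02 PM − 9:37 AM = 6 hours 25 minutes.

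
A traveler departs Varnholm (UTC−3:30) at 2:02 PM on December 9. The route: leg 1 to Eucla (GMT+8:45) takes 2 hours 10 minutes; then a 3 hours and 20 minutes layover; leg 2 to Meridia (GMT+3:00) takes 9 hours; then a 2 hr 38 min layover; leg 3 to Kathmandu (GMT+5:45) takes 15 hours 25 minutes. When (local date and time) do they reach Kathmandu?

7:50 AM on December 11

Convert departure to UTC: 2:02 PM + 3:30 = 5:32 PM UTC on Dec 9.
Add 2 hours 10 minutes leg 1 → 7:42 PM UTC.
Add 3 hours and 20 minutes layover in Eucla → 11:02 PM UTC.
Add 9 hours leg 2 → 8:02 AM UTC (Dec 10).
Add 2 hours and 38 minutes layover in Meridia → 10:40 AM UTC.
Add 15 hours and 25 minutes leg 3 → 2:05 AM UTC (Dec 11).
Kathmandu is UTC+5:45, so local arrival = 2:05 AM + 5:45 = 7:50 AM on Dec 11.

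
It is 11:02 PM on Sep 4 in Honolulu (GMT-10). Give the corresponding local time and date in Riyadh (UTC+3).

12:02 PM on September 5

In UTC: 11:02 PM + 10:00 = 9:02 AM on Sep 5.
Riyadh is UTC+3:00: 9:02 AM + 3:00 = 12:02 PM on Sep 5.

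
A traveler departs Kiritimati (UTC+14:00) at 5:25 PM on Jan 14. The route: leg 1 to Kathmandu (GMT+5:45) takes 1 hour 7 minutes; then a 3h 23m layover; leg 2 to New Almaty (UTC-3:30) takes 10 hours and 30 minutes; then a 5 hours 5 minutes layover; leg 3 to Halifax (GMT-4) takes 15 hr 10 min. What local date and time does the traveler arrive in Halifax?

10:40 AM on Jan 15

Convert departure to UTC: 5:25 PM − 14:00 = 3:25 AM UTC on Jan 14.
Add 1 hour 7 minutes leg 1 → 4:32 AM UTC.
Add 3 hours and 23 minutes layover in Kathmandu → 7:55 AM UTC.
Add 10 hours 30 minutes leg 2 → 6:25 PM UTC.
Add 5 hours 5 minutes layover in New Almaty → 11:30 PM UTC.
Add 15 hours and 10 minutes leg 3 → 2:40 PM UTC (Jan 15).
Halifax is UTC−4:00, so local arrival = 2:40 PM − 4:00 = 10:40 AM on Jan 15.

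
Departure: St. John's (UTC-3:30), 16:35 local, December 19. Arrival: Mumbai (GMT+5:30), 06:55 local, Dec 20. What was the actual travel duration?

Mumbai is 9:00 ahead of St. John's.
Clock-face elapsed time (ignoring zones) is 14 hours 20 minutes.
Actual elapsed = 14 hours 20 minutes − 9:00 = 5 hours 20 minutes.

5 hours 20 minutes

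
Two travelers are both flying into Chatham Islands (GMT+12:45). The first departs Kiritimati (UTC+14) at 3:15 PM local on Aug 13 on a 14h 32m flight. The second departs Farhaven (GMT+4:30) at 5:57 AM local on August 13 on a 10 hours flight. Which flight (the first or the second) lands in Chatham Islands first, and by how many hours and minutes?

Flight 1 in UTC: 3:15 PM − 14:00 = 1:15 AM on Aug 13.
+14 hours and 32 minutes → arrive 3:47 PM UTC on Aug 13.
Flight 2 in UTC: 5:57 AM − 4:30 = 1:27 AM on Aug 13.
+10 hours → arrive 11:27 AM UTC on Aug 13.
Flight 2 lands earlier by 4 hours 20 minutes.

the second, by 4 hours 20 minutes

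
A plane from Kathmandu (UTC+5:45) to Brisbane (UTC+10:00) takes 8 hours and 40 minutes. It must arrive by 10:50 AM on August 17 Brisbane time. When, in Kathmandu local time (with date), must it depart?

Target arrival in UTC: 10:50 AM − 10:00 = 12:50 AM on Aug 17.
Subtract 8 hours 40 minutes → departure 4:10 PM UTC on Aug 16.
Kathmandu is UTC+5:45: 4:10 PM + 5:45 = 9:55 PM on Aug 16.

9:55 PM on Aug 16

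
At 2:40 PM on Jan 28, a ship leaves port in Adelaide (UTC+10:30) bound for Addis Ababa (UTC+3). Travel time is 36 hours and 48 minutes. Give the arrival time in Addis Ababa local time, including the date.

7:58 PM on Jan 29

Convert departure to UTC: 2:40 PM − 10:30 = 4:10 AM UTC on Jan 28.
Add 36 hours and 48 minutes travel time → 4:58 PM UTC (Jan 29).
Addis Ababa is UTC+3:00, so local arrival = 4:58 PM + 3:00 = 7:58 PM on Jan 29.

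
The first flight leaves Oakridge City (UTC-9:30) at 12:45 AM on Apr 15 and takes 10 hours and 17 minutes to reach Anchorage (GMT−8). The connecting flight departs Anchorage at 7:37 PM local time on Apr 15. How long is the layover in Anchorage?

Convert departure to UTC: 12:45 AM + 9:30 = 10:15 AM UTC on Apr 15.
Add 10 hours and 17 minutes flight time → 8:32 PM UTC.
Anchorage is UTC−8:00, so local arrival = 8:32 PM − 8:00 = 12:32 PM on Apr 15.
Layover = 7:37 PM − 12:32 PM = 7 hours 5 minutes.

7 hours 5 minutes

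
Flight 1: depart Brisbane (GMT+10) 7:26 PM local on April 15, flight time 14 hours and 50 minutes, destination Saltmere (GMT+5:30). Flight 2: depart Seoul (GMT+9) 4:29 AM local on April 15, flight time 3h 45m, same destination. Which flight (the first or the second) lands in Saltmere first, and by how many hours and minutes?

the second, by 25 hours 2 minutes

Flight 1 in UTC: 7:26 PM − 10:00 = 9:26 AM on Apr 15.
+14 hours 50 minutes → arrive 12:16 AM UTC on Apr 16.
Flight 2 in UTC: 4:29 AM − 9:00 = 7:29 PM on Apr 14.
+3 hours and 45 minutes → arrive 11:14 PM UTC on Apr 14.
Flight 2 lands earlier by 25 hours 2 minutes.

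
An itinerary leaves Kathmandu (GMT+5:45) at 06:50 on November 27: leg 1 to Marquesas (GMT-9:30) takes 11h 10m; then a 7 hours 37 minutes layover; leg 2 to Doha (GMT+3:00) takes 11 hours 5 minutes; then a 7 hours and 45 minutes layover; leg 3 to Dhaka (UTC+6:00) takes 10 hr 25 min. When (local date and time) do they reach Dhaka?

07:07 on November 29

Convert departure to UTC: 06:50 − 5:45 = 01:05 UTC on Nov 27.
Add 11 hours 10 minutes leg 1 → 12:15 UTC.
Add 7 hours 37 minutes layover in Marquesas → 19:52 UTC.
Add 11 hours and 5 minutes leg 2 → 06:57 UTC (Nov 28).
Add 7 hours and 45 minutes layover in Doha → 14:42 UTC.
Add 10 hours and 25 minutes leg 3 → 01:07 UTC (Nov 29).
Dhaka is UTC+6:00, so local arrival = 01:07 + 6:00 = 07:07 on Nov 29.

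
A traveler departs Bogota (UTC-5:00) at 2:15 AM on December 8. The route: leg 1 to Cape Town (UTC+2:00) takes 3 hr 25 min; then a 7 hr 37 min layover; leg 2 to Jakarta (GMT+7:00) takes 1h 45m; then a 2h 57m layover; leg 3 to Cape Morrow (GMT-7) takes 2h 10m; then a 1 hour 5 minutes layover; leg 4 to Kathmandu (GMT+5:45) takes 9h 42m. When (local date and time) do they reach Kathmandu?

5:41 PM on Dec 9

Convert departure to UTC: 2:15 AM + 5:00 = 7:15 AM UTC on Dec 8.
Add 3 hours and 25 minutes leg 1 → 10:40 AM UTC.
Add 7 hours and 37 minutes layover in Cape Town → 6:17 PM UTC.
Add 1 hour and 45 minutes leg 2 → 8:02 PM UTC.
Add 2 hours and 57 minutes layover in Jakarta → 10:59 PM UTC.
Add 2 hours 10 minutes leg 3 → 1:09 AM UTC (Dec 9).
Add 1 hour and 5 minutes layover in Cape Morrow → 2:14 AM UTC.
Add 9 hours 42 minutes leg 4 → 11:56 AM UTC.
Kathmandu is UTC+5:45, so local arrival = 11:56 AM + 5:45 = 5:41 PM on Dec 9.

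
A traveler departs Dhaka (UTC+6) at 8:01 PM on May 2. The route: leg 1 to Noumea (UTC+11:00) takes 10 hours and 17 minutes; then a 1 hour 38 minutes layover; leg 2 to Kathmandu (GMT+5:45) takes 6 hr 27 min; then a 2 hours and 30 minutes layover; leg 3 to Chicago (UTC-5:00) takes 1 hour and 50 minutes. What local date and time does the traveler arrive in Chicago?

Convert departure to UTC: 8:01 PM − 6:00 = 2:01 PM UTC on May 2.
Add 10 hours 17 minutes leg 1 → 12:18 AM UTC (May 3).
Add 1 hour and 38 minutes layover in Noumea → 1:56 AM UTC.
Add 6 hours 27 minutes leg 2 → 8:23 AM UTC.
Add 2 hours 30 minutes layover in Kathmandu → 10:53 AM UTC.
Add 1 hour 50 minutes leg 3 → 12:43 PM UTC.
Chicago is UTC−5:00, so local arrival = 12:43 PM − 5:00 = 7:43 AM on May 3.

7:43 AM on May 3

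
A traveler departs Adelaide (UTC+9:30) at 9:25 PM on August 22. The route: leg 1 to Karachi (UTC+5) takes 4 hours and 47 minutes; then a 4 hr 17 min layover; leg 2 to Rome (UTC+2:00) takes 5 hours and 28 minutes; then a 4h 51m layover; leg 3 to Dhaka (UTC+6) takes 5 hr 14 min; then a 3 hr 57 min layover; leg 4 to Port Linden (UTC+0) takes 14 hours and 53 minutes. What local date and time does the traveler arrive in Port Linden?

7:22 AM on Aug 24

Convert departure to UTC: 9:25 PM − 9:30 = 11:55 AM UTC on Aug 22.
Add 4 hours 47 minutes leg 1 → 4:42 PM UTC.
Add 4 hours and 17 minutes layover in Karachi → 8:59 PM UTC.
Add 5 hours 28 minutes leg 2 → 2:27 AM UTC (Aug 23).
Add 4 hours 51 minutes layover in Rome → 7:18 AM UTC.
Add 5 hours and 14 minutes leg 3 → 12:32 PM UTC.
Add 3 hours and 57 minutes layover in Dhaka → 4:29 PM UTC.
Add 14 hours 53 minutes leg 4 → 7:22 AM UTC (Aug 24).
Port Linden is UTC+0, so local arrival is the same: 7:22 AM on Aug 24.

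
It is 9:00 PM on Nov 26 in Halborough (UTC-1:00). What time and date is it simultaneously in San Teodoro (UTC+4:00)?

2:00 AM on November 27

In UTC: 9:00 PM + 1:00 = 10:00 PM on Nov 26.
San Teodoro is UTC+4:00: 10:00 PM + 4:00 = 2:00 AM on Nov 27.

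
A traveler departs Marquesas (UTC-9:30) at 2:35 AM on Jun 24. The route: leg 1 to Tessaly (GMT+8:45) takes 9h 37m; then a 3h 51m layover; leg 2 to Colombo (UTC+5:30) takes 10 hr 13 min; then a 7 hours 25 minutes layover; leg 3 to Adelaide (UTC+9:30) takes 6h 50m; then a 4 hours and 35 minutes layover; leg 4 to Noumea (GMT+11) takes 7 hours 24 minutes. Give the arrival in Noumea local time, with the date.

1:00 AM on June 27

Convert departure to UTC: 2:35 AM + 9:30 = 12:05 PM UTC on Jun 24.
Add 9 hours 37 minutes leg 1 → 9:42 PM UTC.
Add 3 hours 51 minutes layover in Tessaly → 1:33 AM UTC (Jun 25).
Add 10 hours and 13 minutes leg 2 → 11:46 AM UTC.
Add 7 hours 25 minutes layover in Colombo → 7:11 PM UTC.
Add 6 hours 50 minutes leg 3 → 2:01 AM UTC (Jun 26).
Add 4 hours 35 minutes layover in Adelaide → 6:36 AM UTC.
Add 7 hours 24 minutes leg 4 → 2:00 PM UTC.
Noumea is UTC+11:00, so local arrival = 2:00 PM + 11:00 = 1:00 AM on Jun 27.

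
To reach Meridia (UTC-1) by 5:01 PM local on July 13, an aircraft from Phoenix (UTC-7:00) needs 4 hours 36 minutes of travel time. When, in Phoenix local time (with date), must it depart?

Target arrival in UTC: 5:01 PM + 1:00 = 6:01 PM on Jul 13.
Subtract 4 hours 36 minutes → departure 1:25 PM UTC on Jul 13.
Phoenix is UTC−7:00: 1:25 PM − 7:00 = 6:25 AM on Jul 13.

6:25 AM on Jul 13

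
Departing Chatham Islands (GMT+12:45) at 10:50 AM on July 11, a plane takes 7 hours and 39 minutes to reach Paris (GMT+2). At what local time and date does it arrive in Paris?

Convert departure to UTC: 10:50 AM − 12:45 = 10:05 PM UTC on Jul 10.
Add 7 hours and 39 minutes travel time → 5:44 AM UTC (Jul 11).
Paris is UTC+2:00, so local arrival = 5:44 AM + 2:00 = 7:44 AM on Jul 11.

7:44 AM on July 11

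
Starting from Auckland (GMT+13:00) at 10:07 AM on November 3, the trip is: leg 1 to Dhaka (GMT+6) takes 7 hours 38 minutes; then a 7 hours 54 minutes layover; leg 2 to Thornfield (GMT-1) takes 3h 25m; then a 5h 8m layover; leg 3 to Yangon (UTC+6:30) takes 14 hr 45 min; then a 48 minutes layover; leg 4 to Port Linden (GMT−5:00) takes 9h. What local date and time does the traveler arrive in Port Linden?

Convert departure to UTC: 10:07 AM − 13:00 = 9:07 PM UTC on Nov 2.
Add 7 hours and 38 minutes leg 1 → 4:45 AM UTC (Nov 3).
Add 7 hours and 54 minutes layover in Dhaka → 12:39 PM UTC.
Add 3 hours and 25 minutes leg 2 → 4:04 PM UTC.
Add 5 hours and 8 minutes layover in Thornfield → 9:12 PM UTC.
Add 14 hours 45 minutes leg 3 → 11:57 AM UTC (Nov 4).
Add 48 minutes layover in Yangon → 12:45 PM UTC.
Add 9 hours leg 4 → 9:45 PM UTC.
Port Linden is UTC−5:00, so local arrival = 9:45 PM − 5:00 = 4:45 PM on Nov 4.

4:45 PM on November 4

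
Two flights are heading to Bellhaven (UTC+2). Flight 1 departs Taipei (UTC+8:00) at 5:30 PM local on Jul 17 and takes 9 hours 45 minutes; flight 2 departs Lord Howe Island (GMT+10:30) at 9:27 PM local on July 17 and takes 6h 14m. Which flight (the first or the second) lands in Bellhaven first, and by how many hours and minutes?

the second, by 2 hours 4 minutes

Flight 1 in UTC: 5:30 PM − 8:00 = 9:30 AM on Jul 17.
+9 hours and 45 minutes → arrive 7:15 PM UTC on Jul 17.
Flight 2 in UTC: 9:27 PM − 10:30 = 10:57 AM on Jul 17.
+6 hours and 14 minutes → arrive 5:11 PM UTC on Jul 17.
Flight 2 lands earlier by 2 hours 4 minutes.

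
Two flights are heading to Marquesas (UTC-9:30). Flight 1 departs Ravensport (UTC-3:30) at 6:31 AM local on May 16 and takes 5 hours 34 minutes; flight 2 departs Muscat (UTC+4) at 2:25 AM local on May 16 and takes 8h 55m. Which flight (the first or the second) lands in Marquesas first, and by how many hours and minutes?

Flight 1 in UTC: 6:31 AM + 3:30 = 10:01 AM on May 16.
+5 hours and 34 minutes → arrive 3:35 PM UTC on May 16.
Flight 2 in UTC: 2:25 AM − 4:00 = 10:25 PM on May 15.
+8 hours and 55 minutes → arrive 7:20 AM UTC on May 16.
Flight 2 lands earlier by 8 hours 15 minutes.

the second, by 8 hours 15 minutes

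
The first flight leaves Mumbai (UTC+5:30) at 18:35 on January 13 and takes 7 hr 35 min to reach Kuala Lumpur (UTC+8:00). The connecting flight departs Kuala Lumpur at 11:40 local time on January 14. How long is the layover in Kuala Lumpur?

Convert departure to UTC: 18:35 − 5:30 = 13:05 UTC on Jan 13.
Add 7 hours and 35 minutes flight time → 20:40 UTC.
Kuala Lumpur is UTC+8:00, so local arrival = 20:40 + 8:00 = 04:40 on Jan 14.
Layover = 11:40 − 04:40 = 7 hours.

7 hours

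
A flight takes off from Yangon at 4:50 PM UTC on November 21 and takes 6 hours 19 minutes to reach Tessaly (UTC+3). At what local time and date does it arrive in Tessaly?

2:09 AM on November 22

Departure is given in UTC: 4:50 PM on Nov 21.
Add 6 hours and 19 minutes → 11:09 PM UTC.
Tessaly is UTC+3:00: 11:09 PM + 3:00 = 2:09 AM on Nov 22.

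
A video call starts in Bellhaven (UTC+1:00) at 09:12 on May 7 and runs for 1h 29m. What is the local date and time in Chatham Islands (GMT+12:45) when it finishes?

Chatham Islands is 11:45 ahead of Bellhaven.
After 1 hour 29 minutes it is 10:41 in Bellhaven.
Shift by the zone difference: 10:41 + 11:45 = 22:26 on May 7 in Chatham Islands.

22:26 on May 7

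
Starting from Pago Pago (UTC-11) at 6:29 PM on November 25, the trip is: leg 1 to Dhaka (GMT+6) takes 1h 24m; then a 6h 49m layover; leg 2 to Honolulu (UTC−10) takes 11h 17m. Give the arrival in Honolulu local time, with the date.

Convert departure to UTC: 6:29 PM + 11:00 = 5:29 AM UTC on Nov 26.
Add 1 hour 24 minutes leg 1 → 6:53 AM UTC.
Add 6 hours and 49 minutes layover in Dhaka → 1:42 PM UTC.
Add 11 hours and 17 minutes leg 2 → 12:59 AM UTC (Nov 27).
Honolulu is UTC−10:00, so local arrival = 12:59 AM − 10:00 = 2:59 PM on Nov 26.

2:59 PM on Nov 26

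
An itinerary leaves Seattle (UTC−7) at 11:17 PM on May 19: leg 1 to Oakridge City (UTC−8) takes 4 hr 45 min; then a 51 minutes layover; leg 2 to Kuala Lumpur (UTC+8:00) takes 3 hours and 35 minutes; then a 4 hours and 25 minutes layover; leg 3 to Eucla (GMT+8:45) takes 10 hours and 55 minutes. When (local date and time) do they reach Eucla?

3:33 PM on May 21

Convert departure to UTC: 11:17 PM + 7:00 = 6:17 AM UTC on May 20.
Add 4 hours 45 minutes leg 1 → 11:02 AM UTC.
Add 51 minutes layover in Oakridge City → 11:53 AM UTC.
Add 3 hours and 35 minutes leg 2 → 3:28 PM UTC.
Add 4 hours 25 minutes layover in Kuala Lumpur → 7:53 PM UTC.
Add 10 hours and 55 minutes leg 3 → 6:48 AM UTC (May 21).
Eucla is UTC+8:45, so local arrival = 6:48 AM + 8:45 = 3:33 PM on May 21.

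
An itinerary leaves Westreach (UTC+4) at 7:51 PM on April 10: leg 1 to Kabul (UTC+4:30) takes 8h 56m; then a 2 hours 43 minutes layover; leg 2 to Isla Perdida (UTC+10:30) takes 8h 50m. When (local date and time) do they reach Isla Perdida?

10:50 PM on April 11

Convert departure to UTC: 7:51 PM − 4:00 = 3:51 PM UTC on Apr 10.
Add 8 hours 56 minutes leg 1 → 12:47 AM UTC (Apr 11).
Add 2 hours and 43 minutes layover in Kabul → 3:30 AM UTC.
Add 8 hours and 50 minutes leg 2 → 12:20 PM UTC.
Isla Perdida is UTC+10:30, so local arrival = 12:20 PM + 10:30 = 10:50 PM on Apr 11.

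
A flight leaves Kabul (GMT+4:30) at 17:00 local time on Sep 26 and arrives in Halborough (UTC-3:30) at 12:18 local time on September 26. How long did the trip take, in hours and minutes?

Departure in UTC: 17:00 − 4:30 = 12:30 on Sep 26.
Arrival in UTC: 12:18 + 3:30 = 15:48 on Sep 26.
Elapsed = 15:48 − 12:30 = 3 hours 18 minutes.

3 hours 18 minutes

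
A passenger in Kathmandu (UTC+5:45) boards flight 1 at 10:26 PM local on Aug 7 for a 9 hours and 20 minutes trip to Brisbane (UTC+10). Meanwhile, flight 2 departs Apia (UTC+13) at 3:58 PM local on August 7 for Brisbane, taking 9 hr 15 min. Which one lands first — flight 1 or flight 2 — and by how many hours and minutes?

the second, by 13 hours 48 minutes

Flight 1 in UTC: 10:26 PM − 5:45 = 4:41 PM on Aug 7.
+9 hours 20 minutes → arrive 2:01 AM UTC on Aug 8.
Flight 2 in UTC: 3:58 PM − 13:00 = 2:58 AM on Aug 7.
+9 hours 15 minutes → arrive 12:13 PM UTC on Aug 7.
Flight 2 lands earlier by 13 hours 48 minutes.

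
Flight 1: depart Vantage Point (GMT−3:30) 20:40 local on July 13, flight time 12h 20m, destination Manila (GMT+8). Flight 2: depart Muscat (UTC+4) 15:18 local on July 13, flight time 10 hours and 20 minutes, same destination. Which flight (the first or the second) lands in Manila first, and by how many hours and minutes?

Flight 1 in UTC: 20:40 + 3:30 = 00:10 on Jul 14.
+12 hours and 20 minutes → arrive 12:30 UTC on Jul 14.
Flight 2 in UTC: 15:18 − 4:00 = 11:18 on Jul 13.
+10 hours 20 minutes → arrive 21:38 UTC on Jul 13.
Flight 2 lands earlier by 14 hours 52 minutes.

the second, by 14 hours 52 minutes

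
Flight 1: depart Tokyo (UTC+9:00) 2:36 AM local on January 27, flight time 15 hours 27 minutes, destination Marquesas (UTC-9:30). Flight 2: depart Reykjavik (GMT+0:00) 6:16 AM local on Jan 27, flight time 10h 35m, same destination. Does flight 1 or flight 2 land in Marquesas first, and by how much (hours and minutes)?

the first, by 7 hours 48 minutes

Flight 1 in UTC: 2:36 AM − 9:00 = 5:36 PM on Jan 26.
+15 hours 27 minutes → arrive 9:03 AM UTC on Jan 27.
Flight 2 departs at 6:16 AM UTC (Jan 27).
+10 hours and 35 minutes → arrive 4:51 PM UTC on Jan 27.
Flight 1 lands earlier by 7 hours 48 minutes.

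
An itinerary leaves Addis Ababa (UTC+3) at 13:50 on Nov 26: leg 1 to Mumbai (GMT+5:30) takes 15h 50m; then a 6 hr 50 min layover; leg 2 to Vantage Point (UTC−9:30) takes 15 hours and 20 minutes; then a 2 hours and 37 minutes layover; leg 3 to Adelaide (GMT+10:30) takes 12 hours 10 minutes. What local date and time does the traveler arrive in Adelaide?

Convert departure to UTC: 13:50 − 3:00 = 10:50 UTC on Nov 26.
Add 15 hours and 50 minutes leg 1 → 02:40 UTC (Nov 27).
Add 6 hours 50 minutes layover in Mumbai → 09:30 UTC.
Add 15 hours 20 minutes leg 2 → 00:50 UTC (Nov 28).
Add 2 hours 37 minutes layover in Vantage Point → 03:27 UTC.
Add 12 hours 10 minutes leg 3 → 15:37 UTC.
Adelaide is UTC+10:30, so local arrival = 15:37 + 10:30 = 02:07 on Nov 29.

02:07 on November 29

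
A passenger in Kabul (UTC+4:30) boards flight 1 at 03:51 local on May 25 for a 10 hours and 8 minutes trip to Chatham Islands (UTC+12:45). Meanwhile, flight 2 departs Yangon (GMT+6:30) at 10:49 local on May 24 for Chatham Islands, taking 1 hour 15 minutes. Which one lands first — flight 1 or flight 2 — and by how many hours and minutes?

the second, by 27 hours 55 minutes

Flight 1 in UTC: 03:51 − 4:30 = 23:21 on May 24.
+10 hours and 8 minutes → arrive 09:29 UTC on May 25.
Flight 2 in UTC: 10:49 − 6:30 = 04:19 on May 24.
+1 hour and 15 minutes → arrive 05:34 UTC on May 24.
Flight 2 lands earlier by 27 hours 55 minutes.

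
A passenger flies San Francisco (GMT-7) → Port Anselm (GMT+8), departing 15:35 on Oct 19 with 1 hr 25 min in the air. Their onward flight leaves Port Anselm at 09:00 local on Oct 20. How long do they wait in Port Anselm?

1 hour

Convert departure to UTC: 15:35 + 7:00 = 22:35 UTC on Oct 19.
Add 1 hour 25 minutes flight time → 00:00 UTC (Oct 20).
Port Anselm is UTC+8:00, so local arrival = 00:00 + 8:00 = 08:00 on Oct 20.
Layover = 09:00 − 08:00 = 1 hour.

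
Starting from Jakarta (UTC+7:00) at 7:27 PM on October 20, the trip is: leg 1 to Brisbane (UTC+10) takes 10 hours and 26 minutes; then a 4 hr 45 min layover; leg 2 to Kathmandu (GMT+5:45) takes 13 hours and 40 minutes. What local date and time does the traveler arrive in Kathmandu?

11:03 PM on October 21

Convert departure to UTC: 7:27 PM − 7:00 = 12:27 PM UTC on Oct 20.
Add 10 hours 26 minutes leg 1 → 10:53 PM UTC.
Add 4 hours 45 minutes layover in Brisbane → 3:38 AM UTC (Oct 21).
Add 13 hours and 40 minutes leg 2 → 5:18 PM UTC.
Kathmandu is UTC+5:45, so local arrival = 5:18 PM + 5:45 = 11:03 PM on Oct 21.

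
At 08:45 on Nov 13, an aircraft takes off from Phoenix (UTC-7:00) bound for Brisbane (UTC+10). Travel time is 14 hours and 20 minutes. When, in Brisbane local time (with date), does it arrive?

Convert departure to UTC: 08:45 + 7:00 = 15:45 UTC on Nov 13.
Add 14 hours 20 minutes travel time → 06:05 UTC (Nov 14).
Brisbane is UTC+10:00, so local arrival = 06:05 + 10:00 = 16:05 on Nov 14.

16:05 on November 14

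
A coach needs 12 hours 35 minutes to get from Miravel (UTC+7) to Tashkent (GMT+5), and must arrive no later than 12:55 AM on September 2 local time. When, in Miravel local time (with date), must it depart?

Target arrival in UTC: 12:55 AM − 5:00 = 7:55 PM on Sep 1.
Subtract 12 hours and 35 minutes → departure 7:20 AM UTC on Sep 1.
Miravel is UTC+7:00: 7:20 AM + 7:00 = 2:20 PM on Sep 1.

2:20 PM on Sep 1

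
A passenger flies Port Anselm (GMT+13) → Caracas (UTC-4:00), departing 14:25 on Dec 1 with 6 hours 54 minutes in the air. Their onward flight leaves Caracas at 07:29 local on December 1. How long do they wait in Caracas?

3 hours 10 minutes

Convert departure to UTC: 14:25 − 13:00 = 01:25 UTC on Dec 1.
Add 6 hours and 54 minutes flight time → 08:19 UTC.
Caracas is UTC−4:00, so local arrival = 08:19 − 4:00 = 04:19 on Dec 1.
Layover = 07:29 − 04:19 = 3 hours 10 minutes.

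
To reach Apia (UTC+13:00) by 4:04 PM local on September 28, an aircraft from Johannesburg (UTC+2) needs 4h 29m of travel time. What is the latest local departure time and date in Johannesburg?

Target arrival in UTC: 4:04 PM − 13:00 = 3:04 AM on Sep 28.
Subtract 4 hours and 29 minutes → departure 10:35 PM UTC on Sep 27.
Johannesburg is UTC+2:00: 10:35 PM + 2:00 = 12:35 AM on Sep 28.

12:35 AM on September 28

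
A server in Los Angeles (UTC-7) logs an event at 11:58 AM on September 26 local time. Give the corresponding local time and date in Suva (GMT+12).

In UTC: 11:58 AM + 7:00 = 6:58 PM on Sep 26.
Suva is UTC+12:00: 6:58 PM + 12:00 = 6:58 AM on Sep 27.

6:58 AM on September 27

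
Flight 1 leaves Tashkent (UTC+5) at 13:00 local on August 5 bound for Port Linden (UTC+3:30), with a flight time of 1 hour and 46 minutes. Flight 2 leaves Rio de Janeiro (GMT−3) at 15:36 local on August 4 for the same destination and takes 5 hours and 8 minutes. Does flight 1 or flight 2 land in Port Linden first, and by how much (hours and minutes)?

the second, by 10 hours 2 minutes

Flight 1 in UTC: 13:00 − 5:00 = 08:00 on Aug 5.
+1 hour 46 minutes → arrive 09:46 UTC on Aug 5.
Flight 2 in UTC: 15:36 + 3:00 = 18:36 on Aug 4.
+5 hours and 8 minutes → arrive 23:44 UTC on Aug 4.
Flight 2 lands earlier by 10 hours 2 minutes.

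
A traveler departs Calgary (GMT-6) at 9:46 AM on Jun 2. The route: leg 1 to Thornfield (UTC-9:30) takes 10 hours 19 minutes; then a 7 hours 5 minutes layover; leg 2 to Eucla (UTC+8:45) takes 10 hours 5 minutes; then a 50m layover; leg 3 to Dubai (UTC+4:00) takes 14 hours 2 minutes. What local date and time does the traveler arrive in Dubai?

2:07 PM on Jun 4

Convert departure to UTC: 9:46 AM + 6:00 = 3:46 PM UTC on Jun 2.
Add 10 hours and 19 minutes leg 1 → 2:05 AM UTC (Jun 3).
Add 7 hours 5 minutes layover in Thornfield → 9:10 AM UTC.
Add 10 hours 5 minutes leg 2 → 7:15 PM UTC.
Add 50 minutes layover in Eucla → 8:05 PM UTC.
Add 14 hours and 2 minutes leg 3 → 10:07 AM UTC (Jun 4).
Dubai is UTC+4:00, so local arrival = 10:07 AM + 4:00 = 2:07 PM on Jun 4.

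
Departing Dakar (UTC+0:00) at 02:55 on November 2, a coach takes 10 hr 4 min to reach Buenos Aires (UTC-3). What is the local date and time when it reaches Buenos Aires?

Dakar is at UTC+0, so departure is already 02:55 UTC on Nov 2.
Add 10 hours and 4 minutes travel time → 12:59 UTC.
Buenos Aires is UTC−3:00, so local arrival = 12:59 − 3:00 = 09:59 on Nov 2.

09:59 on November 2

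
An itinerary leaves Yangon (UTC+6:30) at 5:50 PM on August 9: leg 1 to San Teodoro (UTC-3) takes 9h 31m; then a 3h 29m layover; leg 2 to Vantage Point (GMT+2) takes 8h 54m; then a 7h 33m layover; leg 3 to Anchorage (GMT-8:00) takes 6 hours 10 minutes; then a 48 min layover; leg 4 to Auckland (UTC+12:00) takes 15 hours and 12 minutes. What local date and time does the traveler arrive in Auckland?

Convert departure to UTC: 5:50 PM − 6:30 = 11:20 AM UTC on Aug 9.
Add 9 hours 31 minutes leg 1 → 8:51 PM UTC.
Add 3 hours and 29 minutes layover in San Teodoro → 12:20 AM UTC (Aug 10).
Add 8 hours and 54 minutes leg 2 → 9:14 AM UTC.
Add 7 hours and 33 minutes layover in Vantage Point → 4:47 PM UTC.
Add 6 hours 10 minutes leg 3 → 10:57 PM UTC.
Add 48 minutes layover in Anchorage → 11:45 PM UTC.
Add 15 hours 12 minutes leg 4 → 2:57 PM UTC (Aug 11).
Auckland is UTC+12:00, so local arrival = 2:57 PM + 12:00 = 2:57 AM on Aug 12.

2:57 AM on August 12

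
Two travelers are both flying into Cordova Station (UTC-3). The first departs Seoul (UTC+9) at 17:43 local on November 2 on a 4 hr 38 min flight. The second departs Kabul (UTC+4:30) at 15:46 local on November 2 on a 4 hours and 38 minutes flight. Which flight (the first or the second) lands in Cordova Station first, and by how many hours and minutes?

Flight 1 in UTC: 17:43 − 9:00 = 08:43 on Nov 2.
+4 hours 38 minutes → arrive 13:21 UTC on Nov 2.
Flight 2 in UTC: 15:46 − 4:30 = 11:16 on Nov 2.
+4 hours and 38 minutes → arrive 15:54 UTC on Nov 2.
Flight 1 lands earlier by 2 hours 33 minutes.

the first, by 2 hours 33 minutes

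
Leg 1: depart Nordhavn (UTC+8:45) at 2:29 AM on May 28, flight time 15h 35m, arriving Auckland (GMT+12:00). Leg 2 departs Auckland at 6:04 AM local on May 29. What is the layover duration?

8 hours 45 minutes

Convert departure to UTC: 2:29 AM − 8:45 = 5:44 PM UTC on May 27.
Add 15 hours 35 minutes flight time → 9:19 AM UTC (May 28).
Auckland is UTC+12:00, so local arrival = 9:19 AM + 12:00 = 9:19 PM on May 28.
Layover = 6:04 AM − 9:19 PM (+1 day) = 8 hours 45 minutes.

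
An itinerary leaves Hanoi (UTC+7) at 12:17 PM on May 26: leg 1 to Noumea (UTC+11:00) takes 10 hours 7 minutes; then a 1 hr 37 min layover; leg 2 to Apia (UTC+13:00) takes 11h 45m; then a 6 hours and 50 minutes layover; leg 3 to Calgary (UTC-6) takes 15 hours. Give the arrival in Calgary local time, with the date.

Convert departure to UTC: 12:17 PM − 7:00 = 5:17 AM UTC on May 26.
Add 10 hours and 7 minutes leg 1 → 3:24 PM UTC.
Add 1 hour 37 minutes layover in Noumea → 5:01 PM UTC.
Add 11 hours 45 minutes leg 2 → 4:46 AM UTC (May 27).
Add 6 hours 50 minutes layover in Apia → 11:36 AM UTC.
Add 15 hours leg 3 → 2:36 AM UTC (May 28).
Calgary is UTC−6:00, so local arrival = 2:36 AM − 6:00 = 8:36 PM on May 27.

8:36 PM on May 27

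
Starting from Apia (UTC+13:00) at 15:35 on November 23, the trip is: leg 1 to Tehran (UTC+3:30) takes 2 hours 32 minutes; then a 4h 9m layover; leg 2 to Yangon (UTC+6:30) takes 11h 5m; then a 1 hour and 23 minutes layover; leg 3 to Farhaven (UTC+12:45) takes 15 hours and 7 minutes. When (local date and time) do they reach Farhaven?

01:36 on November 25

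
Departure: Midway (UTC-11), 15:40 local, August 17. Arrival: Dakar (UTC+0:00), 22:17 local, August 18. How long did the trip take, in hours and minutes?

19 hours 37 minutes

Dakar is 11:00 ahead of Midway.
Clock-face elapsed time (ignoring zones) is 30 hours 37 minutes.
Actual elapsed = 30 hours 37 minutes − 11:00 = 19 hours 37 minutes.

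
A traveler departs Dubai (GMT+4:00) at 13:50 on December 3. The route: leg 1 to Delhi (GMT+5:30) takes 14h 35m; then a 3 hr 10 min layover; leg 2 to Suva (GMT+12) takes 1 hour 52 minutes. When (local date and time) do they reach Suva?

17:27 on Dec 4

Convert departure to UTC: 13:50 − 4:00 = 09:50 UTC on Dec 3.
Add 14 hours 35 minutes leg 1 → 00:25 UTC (Dec 4).
Add 3 hours and 10 minutes layover in Delhi → 03:35 UTC.
Add 1 hour 52 minutes leg 2 → 05:27 UTC.
Suva is UTC+12:00, so local arrival = 05:27 + 12:00 = 17:27 on Dec 4.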